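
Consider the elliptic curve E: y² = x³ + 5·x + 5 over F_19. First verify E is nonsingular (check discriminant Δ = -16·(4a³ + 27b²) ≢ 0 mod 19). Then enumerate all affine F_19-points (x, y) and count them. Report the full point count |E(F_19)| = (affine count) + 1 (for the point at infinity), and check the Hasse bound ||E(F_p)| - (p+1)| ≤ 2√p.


Affine points = {(0, 9), (0, 10), (1, 7), (1, 12), (2, 2), (2, 17), (3, 3), (3, 16), (6, 2), (6, 17), (8, 5), (8, 14), (9, 0), (11, 2), (11, 17), (12, 8), (12, 11), (13, 5), (13, 14), (14, 8), (14, 11), (15, 4), (15, 15), (16, 1), (16, 18), (17, 5), (17, 14)}; affine count = 27; |E(F_19)| = 28.

Discriminant check: Δ ∝ 4a³ + 27b² = 4·5³ + 27·5² = 4·125 + 27·25 ≡ 16 (mod 19). Nonzero ⇒ E is nonsingular.
For each x ∈ F_19, compute rhs = x³ + 5·x + 5 mod 19, then count y ∈ F_19 with y² ≡ rhs.
  x = 0: rhs = 5, matching y values: 9, 10 (2 points).
  x = 1: rhs = 11, matching y values: 7, 12 (2 points).
  x = 2: rhs = 4, matching y values: 2, 17 (2 points).
  x = 3: rhs = 9, matching y values: 3, 16 (2 points).
  x = 4: rhs = 13, matching y values: none (0 points).
  x = 5: rhs = 3, matching y values: none (0 points).
  x = 6: rhs = 4, matching y values: 2, 17 (2 points).
  x = 7: rhs = 3, matching y values: none (0 points).
  x = 8: rhs = 6, matching y values: 5, 14 (2 points).
  x = 9: rhs = 0, matching y values: 0 (1 points).
  x = 10: rhs = 10, matching y values: none (0 points).
  x = 11: rhs = 4, matching y values: 2, 17 (2 points).
  x = 12: rhs = 7, matching y values: 8, 11 (2 points).
  x = 13: rhs = 6, matching y values: 5, 14 (2 points).
  x = 14: rhs = 7, matching y values: 8, 11 (2 points).
  x = 15: rhs = 16, matching y values: 4, 15 (2 points).
  x = 16: rhs = 1, matching y values: 1, 18 (2 points).
  x = 17: rhs = 6, matching y values: 5, 14 (2 points).
  x = 18: rhs = 18, matching y values: none (0 points).
Total affine count: 27.
Full point count |E(F_19)| = 27 + 1 = 28.
Hasse bound: |28 − (19+1)| = |8| = 8 ≤ 2√19 ≈ 8.7178 ✓.


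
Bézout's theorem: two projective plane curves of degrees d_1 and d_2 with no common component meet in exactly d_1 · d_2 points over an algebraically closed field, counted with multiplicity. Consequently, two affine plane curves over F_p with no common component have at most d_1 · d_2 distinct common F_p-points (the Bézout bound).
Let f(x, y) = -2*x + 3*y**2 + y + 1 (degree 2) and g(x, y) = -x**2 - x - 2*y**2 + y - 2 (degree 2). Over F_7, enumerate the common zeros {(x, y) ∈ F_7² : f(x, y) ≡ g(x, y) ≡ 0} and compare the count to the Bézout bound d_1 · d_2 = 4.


Common zeros: {(4, 2), (5, 6)}; count = 2; Bézout bound = 4.

deg(f) = 2, deg(g) = 2, so Bézout bound = 4.
Scan x ∈ F_7. For each x, list the y ∈ F_7 with f(x, y) ≡ 0 and those with g(x, y) ≡ 0 (mod 7); the common zeros in that column are the intersection.
  x = 0: f ≡ 0 at y ∈ ∅; g ≡ 0 at y ∈ ∅; common: ∅.
  x = 1: f ≡ 0 at y ∈ ∅; g ≡ 0 at y ∈ {5, 6}; common: ∅.
  x = 2: f ≡ 0 at y ∈ {4, 5}; g ≡ 0 at y ∈ {2}; common: ∅.
  x = 3: f ≡ 0 at y ∈ ∅; g ≡ 0 at y ∈ {0, 4}; common: ∅.
  x = 4: f ≡ 0 at y ∈ {0, 2}; g ≡ 0 at y ∈ {2}; common: {2}.
  x = 5: f ≡ 0 at y ∈ {3, 6}; g ≡ 0 at y ∈ {5, 6}; common: {6}.
  x = 6: f ≡ 0 at y ∈ {1}; g ≡ 0 at y ∈ ∅; common: ∅.
Collecting: common zeros = {(4, 2), (5, 6)}, so the count is 2.
Comparison with the Bézout bound: 2 ≤ 4 = deg(f)·deg(g), as expected for curves with no common component (the affine F_7-count falls short of the bound because intersections may lie at infinity, over extension fields, or carry multiplicity).


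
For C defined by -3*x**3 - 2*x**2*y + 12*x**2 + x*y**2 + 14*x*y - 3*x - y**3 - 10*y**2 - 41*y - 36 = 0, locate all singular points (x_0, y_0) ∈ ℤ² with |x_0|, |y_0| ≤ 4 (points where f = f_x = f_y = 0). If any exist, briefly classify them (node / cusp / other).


Singular points: {(2, -3)}; classification: cusp.

Compute partial derivatives:
  f_x = -9*x**2 - 4*x*y + 24*x + y**2 + 14*y - 3.
  f_y = -2*x**2 + 2*x*y + 14*x - 3*y**2 - 20*y - 41.
Scan x_0 ∈ {−4, ..., 4}. For each x_0, f_y(x_0, y) is a polynomial in y; find its integer roots y ∈ {−4, ..., 4}, then test f_x and f at those candidates.
  x = -4: f_y(-4, y) = -3*y**2 - 28*y - 129; no integer root y with |y| ≤ 4.
  x = -3: f_y(-3, y) = -3*y**2 - 26*y - 101; no integer root y with |y| ≤ 4.
  x = -2: f_y(-2, y) = -3*y**2 - 24*y - 77; no integer root y with |y| ≤ 4.
  x = -1: f_y(-1, y) = -3*y**2 - 22*y - 57; no integer root y with |y| ≤ 4.
  x = 0: f_y(0, y) = -3*y**2 - 20*y - 41; no integer root y with |y| ≤ 4.
  x = 1: f_y(1, y) = -3*y**2 - 18*y - 29; no integer root y with |y| ≤ 4.
  x = 2: f_y(2, y) = -3*y**2 - 16*y - 21; vanishes at y ∈ {-3}. (2, -3): f_x = 0, f = 0 — SINGULAR.
  x = 3: f_y(3, y) = -3*y**2 - 14*y - 17; no integer root y with |y| ≤ 4.
  x = 4: f_y(4, y) = -3*y**2 - 12*y - 17; no integer root y with |y| ≤ 4.
Only singular point on the grid: (2, -3).
Classify: substitute x = 2 + u, y = -3 + v and expand: f = -3*u**3 - 2*u**2*v + u*v**2 - v**3 + v**2.
No constant or linear terms (consistent with a singular point). Quadratic part: v**2. Cubic part: -3*u**3 - 2*u**2*v + u*v**2 - v**3.
The quadratic part v**2 is a perfect square, so there is a single (double) tangent line v = 0, i.e. y = -3. Restricting the cubic part to that line (v = 0) leaves -3*u**3 ≠ 0, so f is not divisible by v and the branch is v² ≈ 3*u**3 to lowest order — this is a cusp.
Classification: cusp.


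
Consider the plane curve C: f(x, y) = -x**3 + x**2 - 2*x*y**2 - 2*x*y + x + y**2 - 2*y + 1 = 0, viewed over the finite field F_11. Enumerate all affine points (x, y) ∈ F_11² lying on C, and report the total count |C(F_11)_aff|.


Affine F_11-points: {(0, 1), (3, 6), (3, 10), (5, 2), (5, 4), (6, 1), (7, 0), (7, 3), (9, 0), (9, 4), (10, 5), (10, 6)}; count = 12.

For each of the 121 pairs (x, y) ∈ F_11², evaluate f(x, y) mod 11. Record the zeros.
  x = 0: [0↦1, 1↦0, 2↦1, 3↦4, 4↦9, 5↦5, 6↦3, 7↦3, 8↦5, 9↦9, 10↦4]  zeros at y ∈ {1}
  x = 1: [0↦2, 1↦8, 2↦1, 3↦3, 4↦3, 5↦1, 6↦8, 7↦2, 8↦5, 9↦6, 10↦5]  zeros at y ∈ ∅
  x = 2: [0↦10, 1↦1, 2↦8, 3↦9, 4↦4, 5↦4, 6↦9, 7↦8, 8↦1, 9↦10, 10↦2]  zeros at y ∈ ∅
  x = 3: [0↦8, 1↦6, 2↦5, 3↦5, 4↦6, 5↦8, 6↦0, 7↦4, 8↦9, 9↦4, 10↦0]  zeros at y ∈ {6, 10}
  x = 4: [0↦1, 1↦6, 2↦8, 3↦7, 4↦3, 5↦7, 6↦8, 7↦6, 8↦1, 9↦4, 10↦4]  zeros at y ∈ ∅
  x = 5: [0↦5, 1↦6, 2↦0, 3↦9, 4↦0, 5↦6, 6↦5, 7↦8, 8↦4, 9↦4, 10↦8]  zeros at y ∈ {2, 4}
  x = 6: [0↦3, 1↦0, 2↦8, 3↦5, 4↦2, 5↦10, 6↦7, 7↦4, 8↦1, 9↦9, 10↦6]  zeros at y ∈ {1}
  x = 7: [0↦0, 1↦4, 2↦4, 3↦0, 4↦3, 5↦2, 6↦8, 7↦10, 8↦8, 9↦2, 10↦3]  zeros at y ∈ {0, 3}
  x = 8: [0↦1, 1↦1, 2↦4, 3↦10, 4↦8, 5↦9, 6↦2, 7↦9, 8↦8, 9↦10, 10↦4]  zeros at y ∈ ∅
  x = 9: [0↦0, 1↦7, 2↦2, 3↦7, 4↦0, 5↦3, 6↦5, 7↦6, 8↦6, 9↦5, 10↦3]  zeros at y ∈ {0, 4}
  x = 10: [0↦2, 1↦5, 2↦3, 3↦7, 4↦6, 5↦0, 6↦0, 7↦6, 8↦7, 9↦3, 10↦5]  zeros at y ∈ {5, 6}
Collecting zeros: affine points = {(0, 1), (3, 6), (3, 10), (5, 2), (5, 4), (6, 1), (7, 0), (7, 3), (9, 0), (9, 4), (10, 5), (10, 6)}.
Total count |C(F_11)_aff| = 12.


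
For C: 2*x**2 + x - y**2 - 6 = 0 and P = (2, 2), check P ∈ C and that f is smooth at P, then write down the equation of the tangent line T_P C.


Tangent line at P: 9*x - 4*y - 10 = 0.

Step 1: f(2, 2) = 0, so P lies on C.
Step 2: partial derivatives
  f_x(x, y) = 4*x + 1, f_y(x, y) = -2*y.
  f_x(P) = 9, f_y(P) = -4 (gradient nonzero, so P is smooth).
Step 3: tangent line at P: 9·(x − 2) + -4·(y − 2) = 0.
Expanding: 9*x - 4*y - 10 = 0.


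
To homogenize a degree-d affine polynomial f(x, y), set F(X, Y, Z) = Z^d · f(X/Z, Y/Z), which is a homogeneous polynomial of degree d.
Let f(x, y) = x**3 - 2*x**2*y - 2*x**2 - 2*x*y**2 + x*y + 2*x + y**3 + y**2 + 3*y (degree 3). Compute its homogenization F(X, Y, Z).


F(X, Y, Z) = X**3 - 2*X**2*Y - 2*X**2*Z - 2*X*Y**2 + X*Y*Z + 2*X*Z**2 + Y**3 + Y**2*Z + 3*Y*Z**2

deg(f) = 3.
Substitute x = X/Z, y = Y/Z into f, then multiply by Z^3.
  monomial 1·x^3·y^0 ↦ 1·X^3·Y^0·Z^0.
  monomial -2·x^2·y^1 ↦ -2·X^2·Y^1·Z^0.
  monomial -2·x^2·y^0 ↦ -2·X^2·Y^0·Z^1.
  monomial -2·x^1·y^2 ↦ -2·X^1·Y^2·Z^0.
  monomial 1·x^1·y^1 ↦ 1·X^1·Y^1·Z^1.
  monomial 2·x^1·y^0 ↦ 2·X^1·Y^0·Z^2.
  monomial 1·x^0·y^3 ↦ 1·X^0·Y^3·Z^0.
  monomial 1·x^0·y^2 ↦ 1·X^0·Y^2·Z^1.
  monomial 3·x^0·y^1 ↦ 3·X^0·Y^1·Z^2.
Collecting: F(X, Y, Z) = X**3 - 2*X**2*Y - 2*X**2*Z - 2*X*Y**2 + X*Y*Z + 2*X*Z**2 + Y**3 + Y**2*Z + 3*Y*Z**2.


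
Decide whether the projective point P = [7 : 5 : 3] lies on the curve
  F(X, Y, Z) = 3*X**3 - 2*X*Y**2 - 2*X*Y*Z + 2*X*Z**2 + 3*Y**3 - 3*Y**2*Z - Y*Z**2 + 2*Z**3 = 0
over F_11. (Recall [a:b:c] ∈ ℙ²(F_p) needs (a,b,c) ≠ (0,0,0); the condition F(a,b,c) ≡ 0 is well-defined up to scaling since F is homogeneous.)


F(7,5,3) ≡ 6 (mod 11); P is NOT on the curve.

Evaluate F(7, 5, 3) term-by-term (mod 11).
  3*X**3 ↦ 3·343·1·1 = 1029
  -2*X*Y**2 ↦ -2·7·25·1 = -350
  -2*X*Y*Z ↦ -2·7·5·3 = -210
  2*X*Z**2 ↦ 2·7·1·9 = 126
  3*Y**3 ↦ 3·1·125·1 = 375
  -3*Y**2*Z ↦ -3·1·25·3 = -225
  -Y*Z**2 ↦ -1·1·5·9 = -45
  2*Z**3 ↦ 2·1·1·27 = 54
Sum: F(7, 5, 3) = (1029) + (-350) + (-210) + (126) + (375) + (-225) + (-45) + (54) = 754.
Reducing mod 11: 754 ≡ 6 (mod 11).
Since F(a, b, c) ≡ 6 ≠ 0 (mod 11), P does NOT lie on the curve.


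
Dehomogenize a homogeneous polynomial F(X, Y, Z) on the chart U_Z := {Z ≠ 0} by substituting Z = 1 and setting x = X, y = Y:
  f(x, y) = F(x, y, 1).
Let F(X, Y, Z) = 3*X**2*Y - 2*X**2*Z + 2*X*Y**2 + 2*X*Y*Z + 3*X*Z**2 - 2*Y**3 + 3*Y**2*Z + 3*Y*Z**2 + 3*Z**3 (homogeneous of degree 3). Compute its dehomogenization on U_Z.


f(x, y) = 3*x**2*y - 2*x**2 + 2*x*y**2 + 2*x*y + 3*x - 2*y**3 + 3*y**2 + 3*y + 3

On U_Z we set Z = 1. Each monomial c·X^i·Y^j·Z^k in F becomes c·x^i·y^j·1^k = c·x^i·y^j.
Substituting Z = 1: F(X, Y, 1) = 3*x**2*y - 2*x**2 + 2*x*y**2 + 2*x*y + 3*x - 2*y**3 + 3*y**2 + 3*y + 3.
Note: deg(f) ≤ deg(F) = 3; strict inequality happens when F is divisible by Z (lost terms).


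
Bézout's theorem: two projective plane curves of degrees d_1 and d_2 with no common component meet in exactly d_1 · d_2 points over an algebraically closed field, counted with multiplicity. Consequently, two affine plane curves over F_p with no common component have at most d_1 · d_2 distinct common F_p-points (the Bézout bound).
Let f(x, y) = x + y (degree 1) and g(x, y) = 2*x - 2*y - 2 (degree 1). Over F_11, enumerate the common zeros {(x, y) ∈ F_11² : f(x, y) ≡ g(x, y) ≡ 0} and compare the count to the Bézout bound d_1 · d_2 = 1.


Common zeros: {(6, 5)}; count = 1; Bézout bound = 1.

deg(f) = 1, deg(g) = 1, so Bézout bound = 1.
Scan x ∈ F_11. For each x, list the y ∈ F_11 with f(x, y) ≡ 0 and those with g(x, y) ≡ 0 (mod 11); the common zeros in that column are the intersection.
  x = 0: f ≡ 0 at y ∈ {0}; g ≡ 0 at y ∈ {10}; common: ∅.
  x = 1: f ≡ 0 at y ∈ {10}; g ≡ 0 at y ∈ {0}; common: ∅.
  x = 2: f ≡ 0 at y ∈ {9}; g ≡ 0 at y ∈ {1}; common: ∅.
  x = 3: f ≡ 0 at y ∈ {8}; g ≡ 0 at y ∈ {2}; common: ∅.
  x = 4: f ≡ 0 at y ∈ {7}; g ≡ 0 at y ∈ {3}; common: ∅.
  x = 5: f ≡ 0 at y ∈ {6}; g ≡ 0 at y ∈ {4}; common: ∅.
  x = 6: f ≡ 0 at y ∈ {5}; g ≡ 0 at y ∈ {5}; common: {5}.
  x = 7: f ≡ 0 at y ∈ {4}; g ≡ 0 at y ∈ {6}; common: ∅.
  x = 8: f ≡ 0 at y ∈ {3}; g ≡ 0 at y ∈ {7}; common: ∅.
  x = 9: f ≡ 0 at y ∈ {2}; g ≡ 0 at y ∈ {8}; common: ∅.
  x = 10: f ≡ 0 at y ∈ {1}; g ≡ 0 at y ∈ {9}; common: ∅.
Collecting: common zeros = {(6, 5)}, so the count is 1.
Comparison with the Bézout bound: 1 ≤ 1 = deg(f)·deg(g), as expected for curves with no common component (the bound is attained).


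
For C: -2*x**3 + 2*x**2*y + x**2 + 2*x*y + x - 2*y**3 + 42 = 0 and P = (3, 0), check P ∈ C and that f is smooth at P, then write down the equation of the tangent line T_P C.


Tangent line at P: -47*x + 24*y + 141 = 0.

Step 1: f(3, 0) = 0, so P lies on C.
Step 2: partial derivatives
  f_x(x, y) = -6*x**2 + 4*x*y + 2*x + 2*y + 1, f_y(x, y) = 2*x**2 + 2*x - 6*y**2.
  f_x(P) = -47, f_y(P) = 24 (gradient nonzero, so P is smooth).
Step 3: tangent line at P: -47·(x − 3) + 24·(y − 0) = 0.
Expanding: -47*x + 24*y + 141 = 0.


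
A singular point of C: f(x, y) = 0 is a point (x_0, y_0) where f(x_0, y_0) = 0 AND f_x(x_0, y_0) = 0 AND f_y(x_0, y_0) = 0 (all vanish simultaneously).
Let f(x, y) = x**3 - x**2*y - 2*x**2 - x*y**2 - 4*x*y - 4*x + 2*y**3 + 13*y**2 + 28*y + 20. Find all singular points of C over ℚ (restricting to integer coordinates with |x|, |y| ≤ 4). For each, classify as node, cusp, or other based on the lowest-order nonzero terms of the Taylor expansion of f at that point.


Singular points: {(0, -2)}; classification: cusp.

Compute partial derivatives:
  f_x = 3*x**2 - 2*x*y - 4*x - y**2 - 4*y - 4.
  f_y = -x**2 - 2*x*y - 4*x + 6*y**2 + 26*y + 28.
Scan x_0 ∈ {−4, ..., 4}. For each x_0, f_y(x_0, y) is a polynomial in y; find its integer roots y ∈ {−4, ..., 4}, then test f_x and f at those candidates.
  x = -4: f_y(-4, y) = 6*y**2 + 34*y + 28; vanishes at y ∈ {-1}. (-4, -1): f_x = 55 ≠ 0.
  x = -3: f_y(-3, y) = 6*y**2 + 32*y + 31; no integer root y with |y| ≤ 4.
  x = -2: f_y(-2, y) = 6*y**2 + 30*y + 32; no integer root y with |y| ≤ 4.
  x = -1: f_y(-1, y) = 6*y**2 + 28*y + 31; no integer root y with |y| ≤ 4.
  x = 0: f_y(0, y) = 6*y**2 + 26*y + 28; vanishes at y ∈ {-2}. (0, -2): f_x = 0, f = 0 — SINGULAR.
  x = 1: f_y(1, y) = 6*y**2 + 24*y + 23; no integer root y with |y| ≤ 4.
  x = 2: f_y(2, y) = 6*y**2 + 22*y + 16; vanishes at y ∈ {-1}. (2, -1): f_x = 7 ≠ 0.
  x = 3: f_y(3, y) = 6*y**2 + 20*y + 7; no integer root y with |y| ≤ 4.
  x = 4: f_y(4, y) = 6*y**2 + 18*y - 4; no integer root y with |y| ≤ 4.
Only singular point on the grid: (0, -2).
Classify: substitute x = 0 + u, y = -2 + v and expand: f = u**3 - u**2*v - u*v**2 + 2*v**3 + v**2.
No constant or linear terms (consistent with a singular point). Quadratic part: v**2. Cubic part: u**3 - u**2*v - u*v**2 + 2*v**3.
The quadratic part v**2 is a perfect square, so there is a single (double) tangent line v = 0, i.e. y = -2. Restricting the cubic part to that line (v = 0) leaves u**3 ≠ 0, so f is not divisible by v and the branch is v² ≈ -u**3 to lowest order — this is a cusp.
Classification: cusp.


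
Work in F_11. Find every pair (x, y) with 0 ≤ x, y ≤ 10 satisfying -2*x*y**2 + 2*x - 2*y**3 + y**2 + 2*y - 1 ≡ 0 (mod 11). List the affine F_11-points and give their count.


Affine F_11-points: {(0, 1), (0, 6), (0, 10), (1, 1), (1, 5), (1, 10), (2, 1), (2, 4), (2, 10), (3, 1), (3, 3), (3, 10), (4, 1), (4, 2), (4, 10), (5, 1), (5, 10), (6, 0), (6, 1), (6, 10), (7, 1), (7, 10), (8, 1), (8, 9), (8, 10), (9, 1), (9, 8), (9, 10), (10, 1), (10, 7), (10, 10)}; count = 31.

For each of the 121 pairs (x, y) ∈ F_11², evaluate f(x, y) mod 11. Record the zeros.
  x = 0: [0↦10, 1↦0, 2↦2, 3↦4, 4↦5, 5↦4, 6↦0, 7↦3, 8↦1, 9↦4, 10↦0]  zeros at y ∈ {1, 6, 10}
  x = 1: [0↦1, 1↦0, 2↦7, 3↦10, 4↦8, 5↦0, 6↦7, 7↦6, 8↦7, 9↦9, 10↦0]  zeros at y ∈ {1, 5, 10}
  x = 2: [0↦3, 1↦0, 2↦1, 3↦5, 4↦0, 5↦7, 6↦3, 7↦9, 8↦2, 9↦3, 10↦0]  zeros at y ∈ {1, 4, 10}
  x = 3: [0↦5, 1↦0, 2↦6, 3↦0, 4↦3, 5↦3, 6↦10, 7↦1, 8↦8, 9↦8, 10↦0]  zeros at y ∈ {1, 3, 10}
  x = 4: [0↦7, 1↦0, 2↦0, 3↦6, 4↦6, 5↦10, 6↦6, 7↦4, 8↦3, 9↦2, 10↦0]  zeros at y ∈ {1, 2, 10}
  x = 5: [0↦9, 1↦0, 2↦5, 3↦1, 4↦9, 5↦6, 6↦2, 7↦7, 8↦9, 9↦7, 10↦0]  zeros at y ∈ {1, 10}
  x = 6: [0↦0, 1↦0, 2↦10, 3↦7, 4↦1, 5↦2, 6↦9, 7↦10, 8↦4, 9↦1, 10↦0]  zeros at y ∈ {0, 1, 10}
  x = 7: [0↦2, 1↦0, 2↦4, 3↦2, 4↦4, 5↦9, 6↦5, 7↦2, 8↦10, 9↦6, 10↦0]  zeros at y ∈ {1, 10}
  x = 8: [0↦4, 1↦0, 2↦9, 3↦8, 4↦7, 5↦5, 6↦1, 7↦5, 8↦5, 9↦0, 10↦0]  zeros at y ∈ {1, 9, 10}
  x = 9: [0↦6, 1↦0, 2↦3, 3↦3, 4↦10, 5↦1, 6↦8, 7↦8, 8↦0, 9↦5, 10↦0]  zeros at y ∈ {1, 8, 10}
  x = 10: [0↦8, 1↦0, 2↦8, 3↦9, 4↦2, 5↦8, 6↦4, 7↦0, 8↦6, 9↦10, 10↦0]  zeros at y ∈ {1, 7, 10}
Collecting zeros: affine points = {(0, 1), (0, 6), (0, 10), (1, 1), (1, 5), (1, 10), (2, 1), (2, 4), (2, 10), (3, 1), (3, 3), (3, 10), (4, 1), (4, 2), (4, 10), (5, 1), (5, 10), (6, 0), (6, 1), (6, 10), (7, 1), (7, 10), (8, 1), (8, 9), (8, 10), (9, 1), (9, 8), (9, 10), (10, 1), (10, 7), (10, 10)}.
Total count |C(F_11)_aff| = 31.


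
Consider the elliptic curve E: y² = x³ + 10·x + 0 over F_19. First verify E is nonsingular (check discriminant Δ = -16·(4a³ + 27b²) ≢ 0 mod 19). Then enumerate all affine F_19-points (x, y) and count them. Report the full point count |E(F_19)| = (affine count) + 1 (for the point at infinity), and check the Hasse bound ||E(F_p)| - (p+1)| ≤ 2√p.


Affine points = {(0, 0), (1, 7), (1, 12), (2, 3), (2, 16), (3, 0), (4, 3), (4, 16), (5, 2), (5, 17), (10, 6), (10, 13), (11, 4), (11, 15), (12, 9), (12, 10), (13, 3), (13, 16), (16, 0)}; affine count = 19; |E(F_19)| = 20.

Discriminant check: Δ ∝ 4a³ + 27b² = 4·10³ + 27·0² = 4·1000 + 27·0 ≡ 10 (mod 19). Nonzero ⇒ E is nonsingular.
For each x ∈ F_19, compute rhs = x³ + 10·x + 0 mod 19, then count y ∈ F_19 with y² ≡ rhs.
  x = 0: rhs = 0, matching y values: 0 (1 points).
  x = 1: rhs = 11, matching y values: 7, 12 (2 points).
  x = 2: rhs = 9, matching y values: 3, 16 (2 points).
  x = 3: rhs = 0, matching y values: 0 (1 points).
  x = 4: rhs = 9, matching y values: 3, 16 (2 points).
  x = 5: rhs = 4, matching y values: 2, 17 (2 points).
  x = 6: rhs = 10, matching y values: none (0 points).
  x = 7: rhs = 14, matching y values: none (0 points).
  x = 8: rhs = 3, matching y values: none (0 points).
  x = 9: rhs = 2, matching y values: none (0 points).
  x = 10: rhs = 17, matching y values: 6, 13 (2 points).
  x = 11: rhs = 16, matching y values: 4, 15 (2 points).
  x = 12: rhs = 5, matching y values: 9, 10 (2 points).
  x = 13: rhs = 9, matching y values: 3, 16 (2 points).
  x = 14: rhs = 15, matching y values: none (0 points).
  x = 15: rhs = 10, matching y values: none (0 points).
  x = 16: rhs = 0, matching y values: 0 (1 points).
  x = 17: rhs = 10, matching y values: none (0 points).
  x = 18: rhs = 8, matching y values: none (0 points).
Total affine count: 19.
Full point count |E(F_19)| = 19 + 1 = 20.
Hasse bound: |20 − (19+1)| = |0| = 0 ≤ 2√19 ≈ 8.7178 ✓.


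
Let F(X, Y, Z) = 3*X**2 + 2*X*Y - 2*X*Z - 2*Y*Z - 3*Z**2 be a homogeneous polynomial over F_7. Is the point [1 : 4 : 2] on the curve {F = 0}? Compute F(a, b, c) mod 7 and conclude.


F(1,4,2) ≡ 0 (mod 7); P is on the curve.

Evaluate F(1, 4, 2) term-by-term (mod 7).
  3*X**2 ↦ 3·1·1·1 = 3
  2*X*Y ↦ 2·1·4·1 = 8
  -2*X*Z ↦ -2·1·1·2 = -4
  -2*Y*Z ↦ -2·1·4·2 = -16
  -3*Z**2 ↦ -3·1·1·4 = -12
Sum: F(1, 4, 2) = (3) + (8) + (-4) + (-16) + (-12) = -21.
Reducing mod 7: -21 ≡ 0 (mod 7).
Since F(a, b, c) ≡ 0 (mod 7), P lies on the curve.


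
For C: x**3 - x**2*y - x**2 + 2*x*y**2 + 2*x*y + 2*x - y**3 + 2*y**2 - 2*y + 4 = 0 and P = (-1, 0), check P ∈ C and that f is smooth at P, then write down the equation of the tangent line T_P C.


Tangent line at P: 7*x - 5*y + 7 = 0.

Step 1: f(-1, 0) = 0, so P lies on C.
Step 2: partial derivatives
  f_x(x, y) = 3*x**2 - 2*x*y - 2*x + 2*y**2 + 2*y + 2, f_y(x, y) = -x**2 + 4*x*y + 2*x - 3*y**2 + 4*y - 2.
  f_x(P) = 7, f_y(P) = -5 (gradient nonzero, so P is smooth).
Step 3: tangent line at P: 7·(x − -1) + -5·(y − 0) = 0.
Expanding: 7*x - 5*y + 7 = 0.


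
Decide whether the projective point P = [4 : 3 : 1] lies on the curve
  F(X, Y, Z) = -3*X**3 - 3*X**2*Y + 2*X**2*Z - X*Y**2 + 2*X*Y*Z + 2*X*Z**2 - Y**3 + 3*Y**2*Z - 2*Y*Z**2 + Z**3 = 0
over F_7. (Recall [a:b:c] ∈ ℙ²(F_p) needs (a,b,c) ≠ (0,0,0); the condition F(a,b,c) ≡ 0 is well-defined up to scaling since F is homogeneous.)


F(4,3,1) ≡ 2 (mod 7); P is NOT on the curve.

Evaluate F(4, 3, 1) term-by-term (mod 7).
  -3*X**3 ↦ -3·64·1·1 = -192
  -3*X**2*Y ↦ -3·16·3·1 = -144
  2*X**2*Z ↦ 2·16·1·1 = 32
  -X*Y**2 ↦ -1·4·9·1 = -36
  2*X*Y*Z ↦ 2·4·3·1 = 24
  2*X*Z**2 ↦ 2·4·1·1 = 8
  -Y**3 ↦ -1·1·27·1 = -27
  3*Y**2*Z ↦ 3·1·9·1 = 27
  -2*Y*Z**2 ↦ -2·1·3·1 = -6
  Z**3 ↦ 1·1·1·1 = 1
Sum: F(4, 3, 1) = (-192) + (-144) + (32) + (-36) + (24) + (8) + (-27) + (27) + (-6) + (1) = -313.
Reducing mod 7: -313 ≡ 2 (mod 7).
Since F(a, b, c) ≡ 2 ≠ 0 (mod 7), P does NOT lie on the curve.


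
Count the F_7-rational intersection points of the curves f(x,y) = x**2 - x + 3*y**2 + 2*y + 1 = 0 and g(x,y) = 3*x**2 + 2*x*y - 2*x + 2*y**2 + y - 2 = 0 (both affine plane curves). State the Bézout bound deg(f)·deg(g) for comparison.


Common zeros: {(4, 5), (5, 0)}; count = 2; Bézout bound = 4.

deg(f) = 2, deg(g) = 2, so Bézout bound = 4.
Scan x ∈ F_7. For each x, list the y ∈ F_7 with f(x, y) ≡ 0 and those with g(x, y) ≡ 0 (mod 7); the common zeros in that column are the intersection.
  x = 0: f ≡ 0 at y ∈ ∅; g ≡ 0 at y ∈ ∅; common: ∅.
  x = 1: f ≡ 0 at y ∈ ∅; g ≡ 0 at y ∈ ∅; common: ∅.
  x = 2: f ≡ 0 at y ∈ ∅; g ≡ 0 at y ∈ ∅; common: ∅.
  x = 3: f ≡ 0 at y ∈ {0, 4}; g ≡ 0 at y ∈ {1, 6}; common: ∅.
  x = 4: f ≡ 0 at y ∈ {5, 6}; g ≡ 0 at y ∈ {1, 5}; common: {5}.
  x = 5: f ≡ 0 at y ∈ {0, 4}; g ≡ 0 at y ∈ {0, 5}; common: {0}.
  x = 6: f ≡ 0 at y ∈ ∅; g ≡ 0 at y ∈ ∅; common: ∅.
Collecting: common zeros = {(4, 5), (5, 0)}, so the count is 2.
Comparison with the Bézout bound: 2 ≤ 4 = deg(f)·deg(g), as expected for curves with no common component (the affine F_7-count falls short of the bound because intersections may lie at infinity, over extension fields, or carry multiplicity).


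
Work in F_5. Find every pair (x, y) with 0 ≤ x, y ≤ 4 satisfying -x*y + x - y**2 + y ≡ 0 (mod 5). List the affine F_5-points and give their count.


Affine F_5-points: {(0, 0), (0, 1), (1, 1), (1, 4), (2, 1), (2, 3), (3, 1), (3, 2), (4, 1)}; count = 9.

For each of the 25 pairs (x, y) ∈ F_5², evaluate f(x, y) mod 5. Record the zeros.
  x = 0: [0↦0, 1↦0, 2↦3, 3↦4, 4↦3]  zeros at y ∈ {0, 1}
  x = 1: [0↦1, 1↦0, 2↦2, 3↦2, 4↦0]  zeros at y ∈ {1, 4}
  x = 2: [0↦2, 1↦0, 2↦1, 3↦0, 4↦2]  zeros at y ∈ {1, 3}
  x = 3: [0↦3, 1↦0, 2↦0, 3↦3, 4↦4]  zeros at y ∈ {1, 2}
  x = 4: [0↦4, 1↦0, 2↦4, 3↦1, 4↦1]  zeros at y ∈ {1}
Collecting zeros: affine points = {(0, 0), (0, 1), (1, 1), (1, 4), (2, 1), (2, 3), (3, 1), (3, 2), (4, 1)}.
Total count |C(F_5)_aff| = 9.


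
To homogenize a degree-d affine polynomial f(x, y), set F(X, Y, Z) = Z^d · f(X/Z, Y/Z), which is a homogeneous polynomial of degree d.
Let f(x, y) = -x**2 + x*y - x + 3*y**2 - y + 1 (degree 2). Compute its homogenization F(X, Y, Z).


F(X, Y, Z) = -X**2 + X*Y - X*Z + 3*Y**2 - Y*Z + Z**2

deg(f) = 2.
Substitute x = X/Z, y = Y/Z into f, then multiply by Z^2.
  monomial -1·x^2·y^0 ↦ -1·X^2·Y^0·Z^0.
  monomial 1·x^1·y^1 ↦ 1·X^1·Y^1·Z^0.
  monomial -1·x^1·y^0 ↦ -1·X^1·Y^0·Z^1.
  monomial 3·x^0·y^2 ↦ 3·X^0·Y^2·Z^0.
  monomial -1·x^0·y^1 ↦ -1·X^0·Y^1·Z^1.
  monomial 1·x^0·y^0 ↦ 1·X^0·Y^0·Z^2.
Collecting: F(X, Y, Z) = -X**2 + X*Y - X*Z + 3*Y**2 - Y*Z + Z**2.


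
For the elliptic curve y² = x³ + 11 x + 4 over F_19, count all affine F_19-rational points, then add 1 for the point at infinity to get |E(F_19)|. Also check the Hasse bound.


Affine points = {(0, 2), (0, 17), (1, 4), (1, 15), (3, 8), (3, 11), (4, 6), (4, 13), (6, 1), (6, 18), (7, 5), (7, 14), (13, 8), (13, 11), (16, 1), (16, 18), (18, 7), (18, 12)}; affine count = 18; |E(F_19)| = 19.

Discriminant check: Δ ∝ 4a³ + 27b² = 4·11³ + 27·4² = 4·1331 + 27·16 ≡ 18 (mod 19). Nonzero ⇒ E is nonsingular.
For each x ∈ F_19, compute rhs = x³ + 11·x + 4 mod 19, then count y ∈ F_19 with y² ≡ rhs.
  x = 0: rhs = 4, matching y values: 2, 17 (2 points).
  x = 1: rhs = 16, matching y values: 4, 15 (2 points).
  x = 2: rhs = 15, matching y values: none (0 points).
  x = 3: rhs = 7, matching y values: 8, 11 (2 points).
  x = 4: rhs = 17, matching y values: 6, 13 (2 points).
  x = 5: rhs = 13, matching y values: none (0 points).
  x = 6: rhs = 1, matching y values: 1, 18 (2 points).
  x = 7: rhs = 6, matching y values: 5, 14 (2 points).
  x = 8: rhs = 15, matching y values: none (0 points).
  x = 9: rhs = 15, matching y values: none (0 points).
  x = 10: rhs = 12, matching y values: none (0 points).
  x = 11: rhs = 12, matching y values: none (0 points).
  x = 12: rhs = 2, matching y values: none (0 points).
  x = 13: rhs = 7, matching y values: 8, 11 (2 points).
  x = 14: rhs = 14, matching y values: none (0 points).
  x = 15: rhs = 10, matching y values: none (0 points).
  x = 16: rhs = 1, matching y values: 1, 18 (2 points).
  x = 17: rhs = 12, matching y values: none (0 points).
  x = 18: rhs = 11, matching y values: 7, 12 (2 points).
Total affine count: 18.
Full point count |E(F_19)| = 18 + 1 = 19.
Hasse bound: |19 − (19+1)| = |-1| = 1 ≤ 2√19 ≈ 8.7178 ✓.


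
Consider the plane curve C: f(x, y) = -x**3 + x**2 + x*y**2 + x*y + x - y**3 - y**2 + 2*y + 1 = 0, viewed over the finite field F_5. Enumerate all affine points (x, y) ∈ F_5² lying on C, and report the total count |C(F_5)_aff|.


Affine F_5-points: {(1, 2), (1, 4), (4, 1), (4, 3), (4, 4)}; count = 5.

For each of the 25 pairs (x, y) ∈ F_5², evaluate f(x, y) mod 5. Record the zeros.
  x = 0: [0↦1, 1↦1, 2↦3, 3↦1, 4↦4]  zeros at y ∈ ∅
  x = 1: [0↦2, 1↦4, 2↦0, 3↦4, 4↦0]  zeros at y ∈ {2, 4}
  x = 2: [0↦4, 1↦3, 2↦3, 3↦3, 4↦2]  zeros at y ∈ ∅
  x = 3: [0↦1, 1↦2, 2↦1, 3↦2, 4↦4]  zeros at y ∈ ∅
  x = 4: [0↦2, 1↦0, 2↦3, 3↦0, 4↦0]  zeros at y ∈ {1, 3, 4}
Collecting zeros: affine points = {(1, 2), (1, 4), (4, 1), (4, 3), (4, 4)}.
Total count |C(F_5)_aff| = 5.


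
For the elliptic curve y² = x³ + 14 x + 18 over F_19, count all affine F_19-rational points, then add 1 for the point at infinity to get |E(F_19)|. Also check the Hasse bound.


Affine points = {(2, 4), (2, 15), (3, 7), (3, 12), (4, 9), (4, 10), (5, 2), (5, 17), (16, 5), (16, 14), (17, 1), (17, 18)}; affine count = 12; |E(F_19)| = 13.

Discriminant check: Δ ∝ 4a³ + 27b² = 4·14³ + 27·18² = 4·2744 + 27·324 ≡ 2 (mod 19). Nonzero ⇒ E is nonsingular.
For each x ∈ F_19, compute rhs = x³ + 14·x + 18 mod 19, then count y ∈ F_19 with y² ≡ rhs.
  x = 0: rhs = 18, matching y values: none (0 points).
  x = 1: rhs = 14, matching y values: none (0 points).
  x = 2: rhs = 16, matching y values: 4, 15 (2 points).
  x = 3: rhs = 11, matching y values: 7, 12 (2 points).
  x = 4: rhs = 5, matching y values: 9, 10 (2 points).
  x = 5: rhs = 4, matching y values: 2, 17 (2 points).
  x = 6: rhs = 14, matching y values: none (0 points).
  x = 7: rhs = 3, matching y values: none (0 points).
  x = 8: rhs = 15, matching y values: none (0 points).
  x = 9: rhs = 18, matching y values: none (0 points).
  x = 10: rhs = 18, matching y values: none (0 points).
  x = 11: rhs = 2, matching y values: none (0 points).
  x = 12: rhs = 14, matching y values: none (0 points).
  x = 13: rhs = 3, matching y values: none (0 points).
  x = 14: rhs = 13, matching y values: none (0 points).
  x = 15: rhs = 12, matching y values: none (0 points).
  x = 16: rhs = 6, matching y values: 5, 14 (2 points).
  x = 17: rhs = 1, matching y values: 1, 18 (2 points).
  x = 18: rhs = 3, matching y values: none (0 points).
Total affine count: 12.
Full point count |E(F_19)| = 12 + 1 = 13.
Hasse bound: |13 − (19+1)| = |-7| = 7 ≤ 2√19 ≈ 8.7178 ✓.


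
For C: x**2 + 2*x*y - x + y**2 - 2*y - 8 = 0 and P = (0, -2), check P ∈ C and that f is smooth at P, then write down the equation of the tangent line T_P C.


Tangent line at P: -5*x - 6*y - 12 = 0.

Step 1: f(0, -2) = 0, so P lies on C.
Step 2: partial derivatives
  f_x(x, y) = 2*x + 2*y - 1, f_y(x, y) = 2*x + 2*y - 2.
  f_x(P) = -5, f_y(P) = -6 (gradient nonzero, so P is smooth).
Step 3: tangent line at P: -5·(x − 0) + -6·(y − -2) = 0.
Expanding: -5*x - 6*y - 12 = 0.


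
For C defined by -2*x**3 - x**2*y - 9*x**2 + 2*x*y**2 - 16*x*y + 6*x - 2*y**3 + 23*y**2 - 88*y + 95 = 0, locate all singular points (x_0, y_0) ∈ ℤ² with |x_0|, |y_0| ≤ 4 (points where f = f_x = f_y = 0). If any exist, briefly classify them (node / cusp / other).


Singular points: {(-2, 3)}; classification: cusp.

Compute partial derivatives:
  f_x = -6*x**2 - 2*x*y - 18*x + 2*y**2 - 16*y + 6.
  f_y = -x**2 + 4*x*y - 16*x - 6*y**2 + 46*y - 88.
Scan x_0 ∈ {−4, ..., 4}. For each x_0, f_y(x_0, y) is a polynomial in y; find its integer roots y ∈ {−4, ..., 4}, then test f_x and f at those candidates.
  x = -4: f_y(-4, y) = -6*y**2 + 30*y - 40; no integer root y with |y| ≤ 4.
  x = -3: f_y(-3, y) = -6*y**2 + 34*y - 49; no integer root y with |y| ≤ 4.
  x = -2: f_y(-2, y) = -6*y**2 + 38*y - 60; vanishes at y ∈ {3}. (-2, 3): f_x = 0, f = 0 — SINGULAR.
  x = -1: f_y(-1, y) = -6*y**2 + 42*y - 73; no integer root y with |y| ≤ 4.
  x = 0: f_y(0, y) = -6*y**2 + 46*y - 88; vanishes at y ∈ {4}. (0, 4): f_x = -26 ≠ 0.
  x = 1: f_y(1, y) = -6*y**2 + 50*y - 105; no integer root y with |y| ≤ 4.
  x = 2: f_y(2, y) = -6*y**2 + 54*y - 124; no integer root y with |y| ≤ 4.
  x = 3: f_y(3, y) = -6*y**2 + 58*y - 145; no integer root y with |y| ≤ 4.
  x = 4: f_y(4, y) = -6*y**2 + 62*y - 168; no integer root y with |y| ≤ 4.
Only singular point on the grid: (-2, 3).
Classify: substitute x = -2 + u, y = 3 + v and expand: f = -2*u**3 - u**2*v + 2*u*v**2 - 2*v**3 + v**2.
No constant or linear terms (consistent with a singular point). Quadratic part: v**2. Cubic part: -2*u**3 - u**2*v + 2*u*v**2 - 2*v**3.
The quadratic part v**2 is a perfect square, so there is a single (double) tangent line v = 0, i.e. y = 3. Restricting the cubic part to that line (v = 0) leaves -2*u**3 ≠ 0, so f is not divisible by v and the branch is v² ≈ 2*u**3 to lowest order — this is a cusp.
Classification: cusp.


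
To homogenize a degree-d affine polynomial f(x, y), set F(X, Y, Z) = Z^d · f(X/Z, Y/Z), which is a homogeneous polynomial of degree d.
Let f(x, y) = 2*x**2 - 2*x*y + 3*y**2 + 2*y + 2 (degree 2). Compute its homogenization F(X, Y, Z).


F(X, Y, Z) = 2*X**2 - 2*X*Y + 3*Y**2 + 2*Y*Z + 2*Z**2

deg(f) = 2.
Substitute x = X/Z, y = Y/Z into f, then multiply by Z^2.
  monomial 2·x^2·y^0 ↦ 2·X^2·Y^0·Z^0.
  monomial -2·x^1·y^1 ↦ -2·X^1·Y^1·Z^0.
  monomial 3·x^0·y^2 ↦ 3·X^0·Y^2·Z^0.
  monomial 2·x^0·y^1 ↦ 2·X^0·Y^1·Z^1.
  monomial 2·x^0·y^0 ↦ 2·X^0·Y^0·Z^2.
Collecting: F(X, Y, Z) = 2*X**2 - 2*X*Y + 3*Y**2 + 2*Y*Z + 2*Z**2.


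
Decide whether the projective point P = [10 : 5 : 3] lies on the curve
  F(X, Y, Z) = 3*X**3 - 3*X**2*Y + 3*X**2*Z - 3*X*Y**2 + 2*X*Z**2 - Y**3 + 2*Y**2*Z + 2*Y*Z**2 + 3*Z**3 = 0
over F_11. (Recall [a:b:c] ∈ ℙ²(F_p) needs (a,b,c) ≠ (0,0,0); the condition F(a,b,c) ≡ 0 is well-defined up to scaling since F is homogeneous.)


F(10,5,3) ≡ 2 (mod 11); P is NOT on the curve.

Evaluate F(10, 5, 3) term-by-term (mod 11).
  3*X**3 ↦ 3·1000·1·1 = 3000
  -3*X**2*Y ↦ -3·100·5·1 = -1500
  3*X**2*Z ↦ 3·100·1·3 = 900
  -3*X*Y**2 ↦ -3·10·25·1 = -750
  2*X*Z**2 ↦ 2·10·1·9 = 180
  -Y**3 ↦ -1·1·125·1 = -125
  2*Y**2*Z ↦ 2·1·25·3 = 150
  2*Y*Z**2 ↦ 2·1·5·9 = 90
  3*Z**3 ↦ 3·1·1·27 = 81
Sum: F(10, 5, 3) = (3000) + (-1500) + (900) + (-750) + (180) + (-125) + (150) + (90) + (81) = 2026.
Reducing mod 11: 2026 ≡ 2 (mod 11).
Since F(a, b, c) ≡ 2 ≠ 0 (mod 11), P does NOT lie on the curve.


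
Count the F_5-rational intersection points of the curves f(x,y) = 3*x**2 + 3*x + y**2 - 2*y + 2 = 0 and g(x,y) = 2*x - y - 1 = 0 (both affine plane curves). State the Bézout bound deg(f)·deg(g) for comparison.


Common zeros: {(0, 4)}; count = 1; Bézout bound = 2.

deg(f) = 2, deg(g) = 1, so Bézout bound = 2.
Scan x ∈ F_5. For each x, list the y ∈ F_5 with f(x, y) ≡ 0 and those with g(x, y) ≡ 0 (mod 5); the common zeros in that column are the intersection.
  x = 0: f ≡ 0 at y ∈ {3, 4}; g ≡ 0 at y ∈ {4}; common: {4}.
  x = 1: f ≡ 0 at y ∈ ∅; g ≡ 0 at y ∈ {1}; common: ∅.
  x = 2: f ≡ 0 at y ∈ {0, 2}; g ≡ 0 at y ∈ {3}; common: ∅.
  x = 3: f ≡ 0 at y ∈ ∅; g ≡ 0 at y ∈ {0}; common: ∅.
  x = 4: f ≡ 0 at y ∈ {3, 4}; g ≡ 0 at y ∈ {2}; common: ∅.
Collecting: common zeros = {(0, 4)}, so the count is 1.
Comparison with the Bézout bound: 1 ≤ 2 = deg(f)·deg(g), as expected for curves with no common component (the affine F_5-count falls short of the bound because intersections may lie at infinity, over extension fields, or carry multiplicity).


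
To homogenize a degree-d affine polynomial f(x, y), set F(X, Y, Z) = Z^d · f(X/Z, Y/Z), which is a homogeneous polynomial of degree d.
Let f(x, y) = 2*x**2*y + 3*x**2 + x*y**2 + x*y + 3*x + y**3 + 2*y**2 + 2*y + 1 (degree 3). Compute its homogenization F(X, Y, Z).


F(X, Y, Z) = 2*X**2*Y + 3*X**2*Z + X*Y**2 + X*Y*Z + 3*X*Z**2 + Y**3 + 2*Y**2*Z + 2*Y*Z**2 + Z**3

deg(f) = 3.
Substitute x = X/Z, y = Y/Z into f, then multiply by Z^3.
  monomial 2·x^2·y^1 ↦ 2·X^2·Y^1·Z^0.
  monomial 3·x^2·y^0 ↦ 3·X^2·Y^0·Z^1.
  monomial 1·x^1·y^2 ↦ 1·X^1·Y^2·Z^0.
  monomial 1·x^1·y^1 ↦ 1·X^1·Y^1·Z^1.
  monomial 3·x^1·y^0 ↦ 3·X^1·Y^0·Z^2.
  monomial 1·x^0·y^3 ↦ 1·X^0·Y^3·Z^0.
  monomial 2·x^0·y^2 ↦ 2·X^0·Y^2·Z^1.
  monomial 2·x^0·y^1 ↦ 2·X^0·Y^1·Z^2.
  monomial 1·x^0·y^0 ↦ 1·X^0·Y^0·Z^3.
Collecting: F(X, Y, Z) = 2*X**2*Y + 3*X**2*Z + X*Y**2 + X*Y*Z + 3*X*Z**2 + Y**3 + 2*Y**2*Z + 2*Y*Z**2 + Z**3.


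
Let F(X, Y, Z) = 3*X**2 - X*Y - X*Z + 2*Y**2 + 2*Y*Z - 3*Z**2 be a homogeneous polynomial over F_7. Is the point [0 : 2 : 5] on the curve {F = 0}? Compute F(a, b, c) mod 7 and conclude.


F(0,2,5) ≡ 2 (mod 7); P is NOT on the curve.

Evaluate F(0, 2, 5) term-by-term (mod 7).
  3*X**2 ↦ 3·0·1·1 = 0
  -X*Y ↦ -1·0·2·1 = 0
  -X*Z ↦ -1·0·1·5 = 0
  2*Y**2 ↦ 2·1·4·1 = 8
  2*Y*Z ↦ 2·1·2·5 = 20
  -3*Z**2 ↦ -3·1·1·25 = -75
Sum: F(0, 2, 5) = (0) + (0) + (0) + (8) + (20) + (-75) = -47.
Reducing mod 7: -47 ≡ 2 (mod 7).
Since F(a, b, c) ≡ 2 ≠ 0 (mod 7), P does NOT lie on the curve.


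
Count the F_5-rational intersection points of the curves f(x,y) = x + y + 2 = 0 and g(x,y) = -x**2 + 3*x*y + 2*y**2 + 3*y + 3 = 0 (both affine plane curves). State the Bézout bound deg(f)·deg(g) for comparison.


Common zeros: {(0, 3), (2, 1)}; count = 2; Bézout bound = 2.

deg(f) = 1, deg(g) = 2, so Bézout bound = 2.
Scan x ∈ F_5. For each x, list the y ∈ F_5 with f(x, y) ≡ 0 and those with g(x, y) ≡ 0 (mod 5); the common zeros in that column are the intersection.
  x = 0: f ≡ 0 at y ∈ {3}; g ≡ 0 at y ∈ {3}; common: {3}.
  x = 1: f ≡ 0 at y ∈ {2}; g ≡ 0 at y ∈ {1}; common: ∅.
  x = 2: f ≡ 0 at y ∈ {1}; g ≡ 0 at y ∈ {1, 2}; common: {1}.
  x = 3: f ≡ 0 at y ∈ {0}; g ≡ 0 at y ∈ ∅; common: ∅.
  x = 4: f ≡ 0 at y ∈ {4}; g ≡ 0 at y ∈ {2, 3}; common: ∅.
Collecting: common zeros = {(0, 3), (2, 1)}, so the count is 2.
Comparison with the Bézout bound: 2 ≤ 2 = deg(f)·deg(g), as expected for curves with no common component (the bound is attained).


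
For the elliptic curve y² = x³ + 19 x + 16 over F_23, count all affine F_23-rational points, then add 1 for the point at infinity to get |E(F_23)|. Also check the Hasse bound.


Affine points = {(0, 4), (0, 19), (1, 6), (1, 17), (2, 4), (2, 19), (3, 10), (3, 13), (4, 8), (4, 15), (5, 11), (5, 12), (6, 1), (6, 22), (7, 3), (7, 20), (8, 6), (8, 17), (14, 6), (14, 17), (16, 0), (17, 10), (17, 13), (18, 7), (18, 16), (20, 1), (20, 22), (21, 4), (21, 19)}; affine count = 29; |E(F_23)| = 30.

Discriminant check: Δ ∝ 4a³ + 27b² = 4·19³ + 27·16² = 4·6859 + 27·256 ≡ 9 (mod 23). Nonzero ⇒ E is nonsingular.
For each x ∈ F_23, compute rhs = x³ + 19·x + 16 mod 23, then count y ∈ F_23 with y² ≡ rhs.
  x = 0: rhs = 16, matching y values: 4, 19 (2 points).
  x = 1: rhs = 13, matching y values: 6, 17 (2 points).
  x = 2: rhs = 16, matching y values: 4, 19 (2 points).
  x = 3: rhs = 8, matching y values: 10, 13 (2 points).
  x = 4: rhs = 18, matching y values: 8, 15 (2 points).
  x = 5: rhs = 6, matching y values: 11, 12 (2 points).
  x = 6: rhs = 1, matching y values: 1, 22 (2 points).
  x = 7: rhs = 9, matching y values: 3, 20 (2 points).
  x = 8: rhs = 13, matching y values: 6, 17 (2 points).
  x = 9: rhs = 19, matching y values: none (0 points).
  x = 10: rhs = 10, matching y values: none (0 points).
  x = 11: rhs = 15, matching y values: none (0 points).
  x = 12: rhs = 17, matching y values: none (0 points).
  x = 13: rhs = 22, matching y values: none (0 points).
  x = 14: rhs = 13, matching y values: 6, 17 (2 points).
  x = 15: rhs = 19, matching y values: none (0 points).
  x = 16: rhs = 0, matching y values: 0 (1 points).
  x = 17: rhs = 8, matching y values: 10, 13 (2 points).
  x = 18: rhs = 3, matching y values: 7, 16 (2 points).
  x = 19: rhs = 14, matching y values: none (0 points).
  x = 20: rhs = 1, matching y values: 1, 22 (2 points).
  x = 21: rhs = 16, matching y values: 4, 19 (2 points).
  x = 22: rhs = 19, matching y values: none (0 points).
Total affine count: 29.
Full point count |E(F_23)| = 29 + 1 = 30.
Hasse bound: |30 − (23+1)| = |6| = 6 ≤ 2√23 ≈ 9.5917 ✓.


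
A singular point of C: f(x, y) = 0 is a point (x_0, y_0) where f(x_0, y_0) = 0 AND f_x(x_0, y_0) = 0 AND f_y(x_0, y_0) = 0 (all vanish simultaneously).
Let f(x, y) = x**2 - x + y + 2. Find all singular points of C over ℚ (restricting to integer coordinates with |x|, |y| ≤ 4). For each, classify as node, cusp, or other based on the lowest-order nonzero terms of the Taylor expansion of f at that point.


No singular points in the scanned grid; C is smooth there.

Compute partial derivatives:
  f_x = 2*x - 1.
  f_y = 1.
f_y = 1 is a nonzero constant, so f_y never vanishes: no point (x, y) can satisfy f = f_x = f_y = 0. In particular no (x, y) ∈ {−4, ..., 4}² is singular; the curve is smooth.


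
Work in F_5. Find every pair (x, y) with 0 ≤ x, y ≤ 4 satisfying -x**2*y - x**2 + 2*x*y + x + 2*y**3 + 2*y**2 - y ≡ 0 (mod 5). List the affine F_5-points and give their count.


Affine F_5-points: {(0, 0), (1, 0), (1, 4), (2, 2), (3, 2)}; count = 5.

For each of the 25 pairs (x, y) ∈ F_5², evaluate f(x, y) mod 5. Record the zeros.
  x = 0: [0↦0, 1↦3, 2↦2, 3↦4, 4↦1]  zeros at y ∈ {0}
  x = 1: [0↦0, 1↦4, 2↦4, 3↦2, 4↦0]  zeros at y ∈ {0, 4}
  x = 2: [0↦3, 1↦1, 2↦0, 3↦2, 4↦4]  zeros at y ∈ {2}
  x = 3: [0↦4, 1↦4, 2↦0, 3↦4, 4↦3]  zeros at y ∈ {2}
  x = 4: [0↦3, 1↦3, 2↦4, 3↦3, 4↦2]  zeros at y ∈ ∅
Collecting zeros: affine points = {(0, 0), (1, 0), (1, 4), (2, 2), (3, 2)}.
Total count |C(F_5)_aff| = 5.


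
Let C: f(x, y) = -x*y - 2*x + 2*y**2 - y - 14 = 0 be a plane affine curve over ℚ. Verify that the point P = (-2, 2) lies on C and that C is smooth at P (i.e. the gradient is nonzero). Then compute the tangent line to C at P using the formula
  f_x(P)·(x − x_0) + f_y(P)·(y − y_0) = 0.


Tangent line at P: -4*x + 9*y - 26 = 0.

Step 1: f(-2, 2) = 0, so P lies on C.
Step 2: partial derivatives
  f_x(x, y) = -y - 2, f_y(x, y) = -x + 4*y - 1.
  f_x(P) = -4, f_y(P) = 9 (gradient nonzero, so P is smooth).
Step 3: tangent line at P: -4·(x − -2) + 9·(y − 2) = 0.
Expanding: -4*x + 9*y - 26 = 0.


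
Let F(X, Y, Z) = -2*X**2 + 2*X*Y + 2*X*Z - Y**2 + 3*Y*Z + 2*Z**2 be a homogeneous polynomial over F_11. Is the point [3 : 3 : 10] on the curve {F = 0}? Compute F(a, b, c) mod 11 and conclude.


F(3,3,10) ≡ 0 (mod 11); P is on the curve.

Evaluate F(3, 3, 10) term-by-term (mod 11).
  -2*X**2 ↦ -2·9·1·1 = -18
  2*X*Y ↦ 2·3·3·1 = 18
  2*X*Z ↦ 2·3·1·10 = 60
  -Y**2 ↦ -1·1·9·1 = -9
  3*Y*Z ↦ 3·1·3·10 = 90
  2*Z**2 ↦ 2·1·1·100 = 200
Sum: F(3, 3, 10) = (-18) + (18) + (60) + (-9) + (90) + (200) = 341.
Reducing mod 11: 341 ≡ 0 (mod 11).
Since F(a, b, c) ≡ 0 (mod 11), P lies on the curve.
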